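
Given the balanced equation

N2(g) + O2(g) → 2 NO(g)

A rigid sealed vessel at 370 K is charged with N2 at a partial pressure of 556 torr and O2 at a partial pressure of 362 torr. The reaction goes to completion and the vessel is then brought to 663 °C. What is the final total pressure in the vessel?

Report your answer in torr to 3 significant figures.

Because the vessel is rigid and T is held at 370 K, work the stoichiometry in partial pressures (P_i = n_iRT/V).
P(O2) required for 556 torr of N2 = (1/1) × 556 = 556.0 torr; available 362 torr, so O2 is limiting.
P(N2) remaining = 556 − (1/1) × 362 = 194.0 torr
P(gaseous products) = (2)/1 × 362 = 724.0 torr
P_total at 370 K = 194.0 + 724.0 = 918.0 torr
Scaling to 663 °C: P = 918.0 × 936.15/370 = 2323 torr

2320 torr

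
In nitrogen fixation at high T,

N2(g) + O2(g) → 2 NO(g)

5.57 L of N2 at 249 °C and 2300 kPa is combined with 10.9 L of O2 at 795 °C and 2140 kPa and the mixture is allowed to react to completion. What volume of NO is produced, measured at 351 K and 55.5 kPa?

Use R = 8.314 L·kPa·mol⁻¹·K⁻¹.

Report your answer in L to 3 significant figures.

n(N2) = PV/RT = (2300 × 5.57) / (8.314 × 522.15) = 2.951 mol
n(O2) = PV/RT = (2140 × 10.9) / (8.314 × 1068.15) = 2.627 mol
For 2.951 mol N2, stoichiometry requires (1/1) × 2.951 = 2.951 mol O2; 2.627 mol is available, so O2 is limiting.
n(NO) = (2/1) × 2.627 = 5.254 mol
V(NO) = nRT/P = 5.254 × 8.314 × 351 / 55.5 = 276.3 L

276 L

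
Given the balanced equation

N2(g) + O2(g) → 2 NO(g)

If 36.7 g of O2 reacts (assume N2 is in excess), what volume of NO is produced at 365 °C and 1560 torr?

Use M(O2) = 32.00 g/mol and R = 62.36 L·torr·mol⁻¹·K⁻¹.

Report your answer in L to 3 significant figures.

58.5 L

n(O2) = 36.70 / 32.00 = 1.147 mol
n(NO) = (2/1) × 1.147 = 2.294 mol
V = nRT/P = 2.294 × 62.36 × 638.15 / 1560 = 58.52 L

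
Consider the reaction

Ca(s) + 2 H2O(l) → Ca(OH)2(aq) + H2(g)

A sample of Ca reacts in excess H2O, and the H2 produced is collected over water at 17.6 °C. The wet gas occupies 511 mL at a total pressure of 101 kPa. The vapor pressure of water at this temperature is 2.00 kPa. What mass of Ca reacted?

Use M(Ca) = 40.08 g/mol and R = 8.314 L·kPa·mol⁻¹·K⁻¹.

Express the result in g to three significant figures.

P(H2) = 101 − 2.00 = 99.00 kPa
n(H2) = PV/RT = (99.00 × 0.5110) / (8.314 × 290.75) = 0.02093 mol
n(Ca) = (1/1) × 0.02093 = 0.02093 mol
m(Ca) = 0.02093 × 40.08 = 0.8389 g

0.839 g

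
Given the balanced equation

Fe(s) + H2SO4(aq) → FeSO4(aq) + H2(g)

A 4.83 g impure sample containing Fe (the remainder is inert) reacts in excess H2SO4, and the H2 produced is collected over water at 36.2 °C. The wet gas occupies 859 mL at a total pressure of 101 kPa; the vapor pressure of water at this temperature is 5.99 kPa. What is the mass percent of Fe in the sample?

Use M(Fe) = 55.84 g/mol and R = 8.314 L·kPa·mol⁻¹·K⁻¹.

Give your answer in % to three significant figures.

36.7 %

P(H2) = 101 − 5.99 = 95.01 kPa
n(H2) = PV/RT = (95.01 × 0.8590) / (8.314 × 309.35) = 0.03173 mol
n(Fe) = (1/1) × 0.03173 = 0.03173 mol
m(Fe) = 0.03173 × 55.84 = 1.772 g
%Fe = 1.772 / 4.83 × 100 = 36.69%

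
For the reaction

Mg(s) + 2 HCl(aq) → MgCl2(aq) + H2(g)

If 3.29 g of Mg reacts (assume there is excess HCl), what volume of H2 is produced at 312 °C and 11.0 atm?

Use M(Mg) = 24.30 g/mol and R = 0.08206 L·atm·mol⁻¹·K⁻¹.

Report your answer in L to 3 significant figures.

0.591 L

n(Mg) = 3.290 / 24.30 = 0.1354 mol
n(H2) = (1/1) × 0.1354 = 0.1354 mol
V = nRT/P = 0.1354 × 0.08206 × 585.15 / 11.0 = 0.5911 L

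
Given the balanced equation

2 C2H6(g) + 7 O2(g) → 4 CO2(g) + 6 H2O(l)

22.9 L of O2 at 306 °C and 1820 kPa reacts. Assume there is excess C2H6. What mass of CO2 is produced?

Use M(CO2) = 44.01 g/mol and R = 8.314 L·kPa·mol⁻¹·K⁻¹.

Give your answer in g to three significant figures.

218 g

n(O2) = PV/RT = (1820 × 22.9) / (8.314 × 579.15) = 8.656 mol
n(CO2) = (4/7) × 8.656 = 4.946 mol
m(CO2) = 4.946 × 44.01 = 217.7 g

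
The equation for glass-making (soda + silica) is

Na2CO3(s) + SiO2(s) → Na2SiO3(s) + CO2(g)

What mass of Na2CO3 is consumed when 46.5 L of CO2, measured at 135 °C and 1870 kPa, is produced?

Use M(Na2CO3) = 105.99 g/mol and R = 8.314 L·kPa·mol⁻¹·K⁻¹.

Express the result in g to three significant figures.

n(CO2) = PV/RT = (1870 × 46.5) / (8.314 × 408.15) = 25.63 mol
n(Na2CO3) = (1/1) × 25.63 = 25.63 mol
m(Na2CO3) = 25.63 × 105.99 = 2717 g

2720 g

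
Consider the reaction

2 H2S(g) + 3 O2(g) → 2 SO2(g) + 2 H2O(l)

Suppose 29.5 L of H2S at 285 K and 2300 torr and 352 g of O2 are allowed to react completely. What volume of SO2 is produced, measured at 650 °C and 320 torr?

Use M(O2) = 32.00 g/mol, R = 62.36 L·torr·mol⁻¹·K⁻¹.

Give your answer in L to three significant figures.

687 L

n(H2S) = PV/RT = (2300 × 29.5) / (62.36 × 285) = 3.818 mol
n(O2) = 352 / 32.00 = 11.00 mol
For 3.818 mol H2S, stoichiometry requires (3/2) × 3.818 = 5.727 mol O2; 11.00 mol is available, so H2S is limiting.
n(SO2) = (2/2) × 3.818 = 3.818 mol
V(SO2) = nRT/P = 3.818 × 62.36 × 923.15 / 320 = 686.9 L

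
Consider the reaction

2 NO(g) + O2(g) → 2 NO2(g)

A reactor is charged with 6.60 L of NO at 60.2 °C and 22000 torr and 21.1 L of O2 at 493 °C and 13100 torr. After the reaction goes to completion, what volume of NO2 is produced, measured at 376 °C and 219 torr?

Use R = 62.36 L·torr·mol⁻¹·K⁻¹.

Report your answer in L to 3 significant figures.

n(NO) = PV/RT = (22000 × 6.60) / (62.36 × 333.35) = 6.985 mol
n(O2) = PV/RT = (13100 × 21.1) / (62.36 × 766.15) = 5.785 mol
For 6.985 mol NO, stoichiometry requires (1/2) × 6.985 = 3.493 mol O2; 5.785 mol is available, so NO is limiting.
n(NO2) = (2/2) × 6.985 = 6.985 mol
V(NO2) = nRT/P = 6.985 × 62.36 × 649.15 / 219 = 1291 L

1290 L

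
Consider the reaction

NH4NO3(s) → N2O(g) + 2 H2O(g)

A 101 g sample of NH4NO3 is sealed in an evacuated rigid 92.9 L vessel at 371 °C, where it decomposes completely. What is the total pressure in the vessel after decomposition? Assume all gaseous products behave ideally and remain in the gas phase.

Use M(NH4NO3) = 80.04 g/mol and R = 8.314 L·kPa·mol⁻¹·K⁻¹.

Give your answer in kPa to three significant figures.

n(NH4NO3) = 101 / 80.04 = 1.262 mol
n(gas produced) = (3/1) × 1.262 = 3.786 mol
P = nRT/V = 3.786 × 8.314 × 644.15 / 92.9 = 218.3 kPa

218 kPa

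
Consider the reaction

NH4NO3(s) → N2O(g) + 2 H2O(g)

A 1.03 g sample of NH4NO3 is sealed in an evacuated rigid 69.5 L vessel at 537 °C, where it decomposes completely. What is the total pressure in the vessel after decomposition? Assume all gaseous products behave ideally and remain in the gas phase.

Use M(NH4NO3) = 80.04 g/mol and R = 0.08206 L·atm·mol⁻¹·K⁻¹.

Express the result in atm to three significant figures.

0.0369 atm

n(NH4NO3) = 1.03 / 80.04 = 0.01287 mol
n(gas produced) = (3/1) × 0.01287 = 0.03861 mol
P = nRT/V = 0.03861 × 0.08206 × 810.15 / 69.5 = 0.03693 atm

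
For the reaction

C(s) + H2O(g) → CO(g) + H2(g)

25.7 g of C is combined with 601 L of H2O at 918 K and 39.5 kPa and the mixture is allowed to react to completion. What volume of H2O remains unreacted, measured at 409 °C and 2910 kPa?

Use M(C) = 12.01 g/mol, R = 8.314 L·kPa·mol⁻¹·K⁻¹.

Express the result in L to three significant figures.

1.89 L

n(C) = 25.7 / 12.01 = 2.140 mol
n(H2O) = PV/RT = (39.5 × 601) / (8.314 × 918) = 3.110 mol
For 2.140 mol C, stoichiometry requires (1/1) × 2.140 = 2.140 mol H2O; 3.110 mol is available, so C is limiting.
n(H2O) consumed = (1/1) × 2.140 = 2.140 mol; remaining = 3.110 − 2.140 = 0.9700 mol
V(H2O) = nRT/P = 0.9700 × 8.314 × 682.15 / 2910 = 1.890 L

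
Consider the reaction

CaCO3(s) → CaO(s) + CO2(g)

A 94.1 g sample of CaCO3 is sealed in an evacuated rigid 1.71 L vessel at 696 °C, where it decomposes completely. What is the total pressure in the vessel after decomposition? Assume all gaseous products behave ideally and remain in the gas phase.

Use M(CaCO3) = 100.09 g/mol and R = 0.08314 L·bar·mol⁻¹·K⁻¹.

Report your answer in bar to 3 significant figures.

44.3 bar

n(CaCO3) = 94.1 / 100.09 = 0.9402 mol
n(gas produced) = (1/1) × 0.9402 = 0.9402 mol
P = nRT/V = 0.9402 × 0.08314 × 969.15 / 1.71 = 44.30 bar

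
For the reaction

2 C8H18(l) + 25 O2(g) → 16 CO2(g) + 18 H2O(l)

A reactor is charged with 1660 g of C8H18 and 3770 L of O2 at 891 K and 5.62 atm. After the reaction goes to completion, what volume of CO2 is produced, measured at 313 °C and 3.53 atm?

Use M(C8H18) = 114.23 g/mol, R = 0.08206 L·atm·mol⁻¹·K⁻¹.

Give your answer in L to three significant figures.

1580 L

n(C8H18) = 1660 / 114.23 = 14.53 mol
n(O2) = PV/RT = (5.62 × 3770) / (0.08206 × 891) = 289.8 mol
For 14.53 mol C8H18, stoichiometry requires (25/2) × 14.53 = 181.6 mol O2; 289.8 mol is available, so C8H18 is limiting.
n(CO2) = (16/2) × 14.53 = 116.2 mol
V(CO2) = nRT/P = 116.2 × 0.08206 × 586.15 / 3.53 = 1583 L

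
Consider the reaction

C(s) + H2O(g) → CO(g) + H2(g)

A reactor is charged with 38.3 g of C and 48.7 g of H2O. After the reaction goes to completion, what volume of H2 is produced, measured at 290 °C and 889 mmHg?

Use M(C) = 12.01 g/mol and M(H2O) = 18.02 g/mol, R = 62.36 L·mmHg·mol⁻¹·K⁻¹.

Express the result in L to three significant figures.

107 L

n(C) = 38.3 / 12.01 = 3.189 mol
n(H2O) = 48.7 / 18.02 = 2.703 mol
For 3.189 mol C, stoichiometry requires (1/1) × 3.189 = 3.189 mol H2O; 2.703 mol is available, so H2O is limiting.
n(H2) = (1/1) × 2.703 = 2.703 mol
V(H2) = nRT/P = 2.703 × 62.36 × 563.15 / 889 = 106.8 L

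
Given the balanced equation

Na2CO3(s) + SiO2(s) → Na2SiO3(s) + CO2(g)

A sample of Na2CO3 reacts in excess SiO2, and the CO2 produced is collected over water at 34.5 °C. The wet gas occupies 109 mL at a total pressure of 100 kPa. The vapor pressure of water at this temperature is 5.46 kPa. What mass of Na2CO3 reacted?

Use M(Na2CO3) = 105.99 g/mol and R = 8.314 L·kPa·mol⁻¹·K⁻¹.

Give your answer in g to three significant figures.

0.427 g

P(CO2) = 100 − 5.46 = 94.54 kPa
n(CO2) = PV/RT = (94.54 × 0.1090) / (8.314 × 307.65) = 0.004029 mol
n(Na2CO3) = (1/1) × 0.004029 = 0.004029 mol
m(Na2CO3) = 0.004029 × 105.99 = 0.4270 g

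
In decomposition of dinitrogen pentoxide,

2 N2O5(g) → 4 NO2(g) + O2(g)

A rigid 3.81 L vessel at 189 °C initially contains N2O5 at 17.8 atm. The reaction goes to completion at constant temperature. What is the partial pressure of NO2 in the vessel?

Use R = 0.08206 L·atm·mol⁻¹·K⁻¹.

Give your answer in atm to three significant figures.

n(N2O5)₀ = PV/RT = (17.8 × 3.81) / (0.08206 × 462.15) = 1.788 mol
n(NO2) = (4/2) × 1.788 = 3.576 mol
P(NO2) = nRT/V = 3.576 × 0.08206 × 462.15 / 3.81 = 35.59 atm

35.6 atm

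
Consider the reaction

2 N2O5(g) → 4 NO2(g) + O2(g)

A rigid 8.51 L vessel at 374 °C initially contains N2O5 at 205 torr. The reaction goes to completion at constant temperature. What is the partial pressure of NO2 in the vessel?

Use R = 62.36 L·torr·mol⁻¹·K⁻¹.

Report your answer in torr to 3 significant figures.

n(N2O5)₀ = PV/RT = (205 × 8.51) / (62.36 × 647.15) = 0.04323 mol
n(NO2) = (4/2) × 0.04323 = 0.08646 mol
P(NO2) = nRT/V = 0.08646 × 62.36 × 647.15 / 8.51 = 410.0 torr

410 torr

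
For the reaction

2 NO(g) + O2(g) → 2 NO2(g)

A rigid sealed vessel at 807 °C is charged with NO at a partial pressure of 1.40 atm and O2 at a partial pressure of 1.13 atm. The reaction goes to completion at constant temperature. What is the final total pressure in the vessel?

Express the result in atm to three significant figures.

At constant V, partial pressures at 807 °C are proportional to moles, so apply stoichiometry directly to pressures.
P(O2) required for 1.40 atm of NO = (1/2) × 1.40 = 0.7000 atm; available 1.13 atm, so NO is limiting.
P(O2) remaining = 1.13 − (1/2) × 1.40 = 0.4300 atm
P(gaseous products) = (2)/2 × 1.40 = 1.400 atm
P_total at 807 °C = 0.4300 + 1.400 = 1.830 atm

1.83 atm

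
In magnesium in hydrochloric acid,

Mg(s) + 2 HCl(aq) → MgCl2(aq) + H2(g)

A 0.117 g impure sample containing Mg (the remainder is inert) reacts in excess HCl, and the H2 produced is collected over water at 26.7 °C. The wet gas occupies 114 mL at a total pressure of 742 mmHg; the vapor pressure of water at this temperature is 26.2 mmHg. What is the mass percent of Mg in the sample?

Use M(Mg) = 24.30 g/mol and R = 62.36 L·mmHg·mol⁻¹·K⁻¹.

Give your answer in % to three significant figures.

P(H2) = 742 − 26.2 = 715.8 mmHg
n(H2) = PV/RT = (715.8 × 0.1140) / (62.36 × 299.85) = 0.004364 mol
n(Mg) = (1/1) × 0.004364 = 0.004364 mol
m(Mg) = 0.004364 × 24.30 = 0.1060 g
%Mg = 0.1060 / 0.117 × 100 = 90.60%

90.6 %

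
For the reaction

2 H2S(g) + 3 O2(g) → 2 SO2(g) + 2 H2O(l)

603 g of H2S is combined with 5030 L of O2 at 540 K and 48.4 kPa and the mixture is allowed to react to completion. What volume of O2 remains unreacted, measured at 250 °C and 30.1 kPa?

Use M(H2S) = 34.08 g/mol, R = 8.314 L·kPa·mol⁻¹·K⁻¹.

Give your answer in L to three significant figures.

4000 L

n(H2S) = 603 / 34.08 = 17.69 mol
n(O2) = PV/RT = (48.4 × 5030) / (8.314 × 540) = 54.23 mol
For 17.69 mol H2S, stoichiometry requires (3/2) × 17.69 = 26.54 mol O2; 54.23 mol is available, so H2S is limiting.
n(O2) consumed = (3/2) × 17.69 = 26.54 mol; remaining = 54.23 − 26.54 = 27.69 mol
V(O2) = nRT/P = 27.69 × 8.314 × 523.15 / 30.1 = 4001 L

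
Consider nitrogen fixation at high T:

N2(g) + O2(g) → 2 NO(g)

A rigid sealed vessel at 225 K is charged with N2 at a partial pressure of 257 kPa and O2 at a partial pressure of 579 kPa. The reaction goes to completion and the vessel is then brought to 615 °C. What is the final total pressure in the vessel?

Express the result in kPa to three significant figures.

With V and T fixed, P_i ∝ n_i, so the mole ratios apply directly to partial pressures at 225 K.
P(O2) required for 257 kPa of N2 = (1/1) × 257 = 257.0 kPa; available 579 kPa, so N2 is limiting.
P(O2) remaining = 579 − (1/1) × 257 = 322.0 kPa
P(gaseous products) = (2)/1 × 257 = 514.0 kPa
P_total at 225 K = 322.0 + 514.0 = 836.0 kPa
Scaling to 615 °C: P = 836.0 × 888.15/225 = 3300 kPa

3300 kPa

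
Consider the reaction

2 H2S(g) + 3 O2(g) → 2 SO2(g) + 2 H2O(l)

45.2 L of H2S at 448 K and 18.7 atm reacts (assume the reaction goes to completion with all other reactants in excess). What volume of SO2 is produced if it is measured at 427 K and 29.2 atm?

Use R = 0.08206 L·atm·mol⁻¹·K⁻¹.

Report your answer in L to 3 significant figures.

27.6 L

n(H2S) = PV/RT = (18.7 × 45.2) / (0.08206 × 448) = 22.99 mol
n(SO2) = (2/2) × 22.99 = 22.99 mol
V = nRT/P = 22.99 × 0.08206 × 427 / 29.2 = 27.59 L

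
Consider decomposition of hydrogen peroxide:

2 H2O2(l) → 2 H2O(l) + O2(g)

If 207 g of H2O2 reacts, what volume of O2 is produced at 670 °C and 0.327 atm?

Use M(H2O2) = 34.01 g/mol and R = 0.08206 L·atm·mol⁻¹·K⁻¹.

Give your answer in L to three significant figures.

n(H2O2) = 207.0 / 34.01 = 6.086 mol
n(O2) = (1/2) × 6.086 = 3.043 mol
V = nRT/P = 3.043 × 0.08206 × 943.15 / 0.327 = 720.2 L

720 L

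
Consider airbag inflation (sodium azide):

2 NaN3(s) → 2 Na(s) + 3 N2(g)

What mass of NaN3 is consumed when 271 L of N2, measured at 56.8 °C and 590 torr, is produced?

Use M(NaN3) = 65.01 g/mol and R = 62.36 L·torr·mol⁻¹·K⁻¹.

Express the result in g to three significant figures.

n(N2) = PV/RT = (590 × 271) / (62.36 × 329.95) = 7.771 mol
n(NaN3) = (2/3) × 7.771 = 5.181 mol
m(NaN3) = 5.181 × 65.01 = 336.8 g

337 g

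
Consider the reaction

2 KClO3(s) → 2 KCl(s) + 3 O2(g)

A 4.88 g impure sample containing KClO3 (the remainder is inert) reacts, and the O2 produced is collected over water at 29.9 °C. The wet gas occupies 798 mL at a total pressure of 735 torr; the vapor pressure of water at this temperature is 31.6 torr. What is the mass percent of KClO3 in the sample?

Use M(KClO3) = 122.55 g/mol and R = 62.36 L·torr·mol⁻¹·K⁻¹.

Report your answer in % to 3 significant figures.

49.7 %

P(O2) = 735 − 31.6 = 703.4 torr
n(O2) = PV/RT = (703.4 × 0.7980) / (62.36 × 303.05) = 0.02970 mol
n(KClO3) = (2/3) × 0.02970 = 0.01980 mol
m(KClO3) = 0.01980 × 122.55 = 2.426 g
%KClO3 = 2.426 / 4.88 × 100 = 49.71%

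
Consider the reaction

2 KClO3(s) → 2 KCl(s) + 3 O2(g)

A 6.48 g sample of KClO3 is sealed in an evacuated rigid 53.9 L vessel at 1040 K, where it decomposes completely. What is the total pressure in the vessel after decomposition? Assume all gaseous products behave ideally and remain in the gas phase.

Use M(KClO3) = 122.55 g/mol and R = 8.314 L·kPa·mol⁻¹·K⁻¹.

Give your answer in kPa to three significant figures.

12.7 kPa

n(KClO3) = 6.48 / 122.55 = 0.05288 mol
n(gas produced) = (3/2) × 0.05288 = 0.07932 mol
P = nRT/V = 0.07932 × 8.314 × 1040 / 53.9 = 12.72 kPa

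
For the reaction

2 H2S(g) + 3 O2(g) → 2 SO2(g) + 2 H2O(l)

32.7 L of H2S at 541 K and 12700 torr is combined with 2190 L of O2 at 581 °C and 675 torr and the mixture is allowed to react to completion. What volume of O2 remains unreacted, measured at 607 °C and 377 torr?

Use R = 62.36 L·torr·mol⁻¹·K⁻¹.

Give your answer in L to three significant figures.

1350 L

n(H2S) = PV/RT = (12700 × 32.7) / (62.36 × 541) = 12.31 mol
n(O2) = PV/RT = (675 × 2190) / (62.36 × 854.15) = 27.75 mol
For 12.31 mol H2S, stoichiometry requires (3/2) × 12.31 = 18.46 mol O2; 27.75 mol is available, so H2S is limiting.
n(O2) consumed = (3/2) × 12.31 = 18.46 mol; remaining = 27.75 − 18.46 = 9.290 mol
V(O2) = nRT/P = 9.290 × 62.36 × 880.15 / 377 = 1352 L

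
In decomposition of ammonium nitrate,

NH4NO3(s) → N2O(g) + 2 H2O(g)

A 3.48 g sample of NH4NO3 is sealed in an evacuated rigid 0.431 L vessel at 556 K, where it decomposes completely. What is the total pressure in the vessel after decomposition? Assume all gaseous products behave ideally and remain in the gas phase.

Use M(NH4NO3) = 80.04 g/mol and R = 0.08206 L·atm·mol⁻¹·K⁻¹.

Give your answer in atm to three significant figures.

13.8 atm

n(NH4NO3) = 3.48 / 80.04 = 0.04348 mol
n(gas produced) = (3/1) × 0.04348 = 0.1304 mol
P = nRT/V = 0.1304 × 0.08206 × 556 / 0.431 = 13.80 atm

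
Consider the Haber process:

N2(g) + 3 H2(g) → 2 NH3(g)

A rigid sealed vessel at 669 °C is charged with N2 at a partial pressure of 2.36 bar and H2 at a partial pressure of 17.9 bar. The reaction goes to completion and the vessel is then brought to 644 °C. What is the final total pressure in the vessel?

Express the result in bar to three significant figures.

15.1 bar

Because the vessel is rigid and T is held at 669 °C, work the stoichiometry in partial pressures (P_i = n_iRT/V).
P(H2) required for 2.36 bar of N2 = (3/1) × 2.36 = 7.080 bar; available 17.9 bar, so N2 is limiting.
P(H2) remaining = 17.9 − (3/1) × 2.36 = 10.82 bar
P(gaseous products) = (2)/1 × 2.36 = 4.720 bar
P_total at 669 °C = 10.82 + 4.720 = 15.54 bar
Scaling to 644 °C: P = 15.54 × 917.15/942.15 = 15.13 bar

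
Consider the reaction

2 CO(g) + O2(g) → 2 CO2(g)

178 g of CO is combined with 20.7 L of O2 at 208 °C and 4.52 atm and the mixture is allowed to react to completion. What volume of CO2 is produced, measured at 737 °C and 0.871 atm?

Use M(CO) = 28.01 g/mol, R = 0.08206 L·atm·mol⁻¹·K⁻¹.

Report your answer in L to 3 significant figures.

n(CO) = 178 / 28.01 = 6.355 mol
n(O2) = PV/RT = (4.52 × 20.7) / (0.08206 × 481.15) = 2.370 mol
For 6.355 mol CO, stoichiometry requires (1/2) × 6.355 = 3.178 mol O2; 2.370 mol is available, so O2 is limiting.
n(CO2) = (2/1) × 2.370 = 4.740 mol
V(CO2) = nRT/P = 4.740 × 0.08206 × 1010.15 / 0.871 = 451.1 L

451 L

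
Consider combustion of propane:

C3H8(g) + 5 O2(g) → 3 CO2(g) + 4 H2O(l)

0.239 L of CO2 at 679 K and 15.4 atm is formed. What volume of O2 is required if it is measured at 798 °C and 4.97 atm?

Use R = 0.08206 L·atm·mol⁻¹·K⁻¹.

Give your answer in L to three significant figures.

n(CO2) = PV/RT = (15.4 × 0.239) / (0.08206 × 679) = 0.06606 mol
n(O2) = (5/3) × 0.06606 = 0.1101 mol
V = nRT/P = 0.1101 × 0.08206 × 1071.15 / 4.97 = 1.947 L

1.95 L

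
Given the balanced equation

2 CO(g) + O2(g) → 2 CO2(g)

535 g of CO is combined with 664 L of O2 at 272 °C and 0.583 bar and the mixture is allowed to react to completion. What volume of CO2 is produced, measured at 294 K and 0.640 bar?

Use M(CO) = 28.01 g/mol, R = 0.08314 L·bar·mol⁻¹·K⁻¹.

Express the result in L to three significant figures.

n(CO) = 535 / 28.01 = 19.10 mol
n(O2) = PV/RT = (0.583 × 664) / (0.08314 × 545.15) = 8.541 mol
For 19.10 mol CO, stoichiometry requires (1/2) × 19.10 = 9.550 mol O2; 8.541 mol is available, so O2 is limiting.
n(CO2) = (2/1) × 8.541 = 17.08 mol
V(CO2) = nRT/P = 17.08 × 0.08314 × 294 / 0.640 = 652.3 L

652 L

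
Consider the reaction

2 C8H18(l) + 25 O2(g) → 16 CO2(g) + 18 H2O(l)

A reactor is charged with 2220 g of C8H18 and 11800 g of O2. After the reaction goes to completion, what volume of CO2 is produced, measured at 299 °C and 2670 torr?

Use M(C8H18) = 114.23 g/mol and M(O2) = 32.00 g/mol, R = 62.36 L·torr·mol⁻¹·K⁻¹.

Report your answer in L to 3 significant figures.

n(C8H18) = 2220 / 114.23 = 19.43 mol
n(O2) = 11800 / 32.00 = 368.8 mol
For 19.43 mol C8H18, stoichiometry requires (25/2) × 19.43 = 242.9 mol O2; 368.8 mol is available, so C8H18 is limiting.
n(CO2) = (16/2) × 19.43 = 155.4 mol
V(CO2) = nRT/P = 155.4 × 62.36 × 572.15 / 2670 = 2077 L

2080 L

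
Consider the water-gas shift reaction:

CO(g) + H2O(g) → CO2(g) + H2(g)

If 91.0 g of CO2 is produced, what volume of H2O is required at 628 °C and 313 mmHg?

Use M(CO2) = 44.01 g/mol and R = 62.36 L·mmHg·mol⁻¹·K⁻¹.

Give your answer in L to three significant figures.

371 L

n(CO2) = 91.00 / 44.01 = 2.068 mol
n(H2O) = (1/1) × 2.068 = 2.068 mol
V = nRT/P = 2.068 × 62.36 × 901.15 / 313 = 371.3 L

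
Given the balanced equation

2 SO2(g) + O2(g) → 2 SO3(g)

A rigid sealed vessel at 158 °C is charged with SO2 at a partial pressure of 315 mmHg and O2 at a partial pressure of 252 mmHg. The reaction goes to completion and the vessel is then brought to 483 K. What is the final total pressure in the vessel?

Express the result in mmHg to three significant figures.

459 mmHg

At constant V, partial pressures at 158 °C are proportional to moles, so apply stoichiometry directly to pressures.
P(O2) required for 315 mmHg of SO2 = (1/2) × 315 = 157.5 mmHg; available 252 mmHg, so SO2 is limiting.
P(O2) remaining = 252 − (1/2) × 315 = 94.50 mmHg
P(gaseous products) = (2)/2 × 315 = 315.0 mmHg
P_total at 158 °C = 94.50 + 315.0 = 409.5 mmHg
Scaling to 483 K: P = 409.5 × 483/431.15 = 458.7 mmHg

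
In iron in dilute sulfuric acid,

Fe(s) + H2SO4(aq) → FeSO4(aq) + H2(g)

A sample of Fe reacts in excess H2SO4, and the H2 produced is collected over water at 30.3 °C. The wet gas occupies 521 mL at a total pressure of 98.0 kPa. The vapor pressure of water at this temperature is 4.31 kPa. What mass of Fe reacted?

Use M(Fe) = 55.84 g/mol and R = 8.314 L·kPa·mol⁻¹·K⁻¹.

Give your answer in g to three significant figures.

1.08 g

P(H2) = 98.0 − 4.31 = 93.69 kPa
n(H2) = PV/RT = (93.69 × 0.5210) / (8.314 × 303.45) = 0.01935 mol
n(Fe) = (1/1) × 0.01935 = 0.01935 mol
m(Fe) = 0.01935 × 55.84 = 1.081 g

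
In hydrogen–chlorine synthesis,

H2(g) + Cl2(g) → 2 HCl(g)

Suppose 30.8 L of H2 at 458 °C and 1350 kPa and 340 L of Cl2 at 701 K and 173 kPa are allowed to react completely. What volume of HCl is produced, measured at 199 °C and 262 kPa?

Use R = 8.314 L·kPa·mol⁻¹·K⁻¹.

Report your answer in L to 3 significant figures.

n(H2) = PV/RT = (1350 × 30.8) / (8.314 × 731.15) = 6.840 mol
n(Cl2) = PV/RT = (173 × 340) / (8.314 × 701) = 10.09 mol
For 6.840 mol H2, stoichiometry requires (1/1) × 6.840 = 6.840 mol Cl2; 10.09 mol is available, so H2 is limiting.
n(HCl) = (2/1) × 6.840 = 13.68 mol
V(HCl) = nRT/P = 13.68 × 8.314 × 472.15 / 262 = 205.0 L

205 L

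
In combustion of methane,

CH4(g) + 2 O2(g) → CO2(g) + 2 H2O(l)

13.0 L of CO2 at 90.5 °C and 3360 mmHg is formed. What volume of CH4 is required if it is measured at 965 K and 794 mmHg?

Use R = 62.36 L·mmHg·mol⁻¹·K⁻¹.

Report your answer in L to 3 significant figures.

n(CO2) = PV/RT = (3360 × 13.0) / (62.36 × 363.65) = 1.926 mol
n(CH4) = (1/1) × 1.926 = 1.926 mol
V = nRT/P = 1.926 × 62.36 × 965 / 794 = 146.0 L

146 L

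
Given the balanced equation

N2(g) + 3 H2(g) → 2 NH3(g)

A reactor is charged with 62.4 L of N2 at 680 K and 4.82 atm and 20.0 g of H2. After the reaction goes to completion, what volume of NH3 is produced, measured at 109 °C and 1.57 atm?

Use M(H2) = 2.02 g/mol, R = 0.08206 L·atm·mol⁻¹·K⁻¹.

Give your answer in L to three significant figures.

132 L

n(N2) = PV/RT = (4.82 × 62.4) / (0.08206 × 680) = 5.390 mol
n(H2) = 20.0 / 2.02 = 9.901 mol
For 5.390 mol N2, stoichiometry requires (3/1) × 5.390 = 16.17 mol H2; 9.901 mol is available, so H2 is limiting.
n(NH3) = (2/3) × 9.901 = 6.601 mol
V(NH3) = nRT/P = 6.601 × 0.08206 × 382.15 / 1.57 = 131.8 L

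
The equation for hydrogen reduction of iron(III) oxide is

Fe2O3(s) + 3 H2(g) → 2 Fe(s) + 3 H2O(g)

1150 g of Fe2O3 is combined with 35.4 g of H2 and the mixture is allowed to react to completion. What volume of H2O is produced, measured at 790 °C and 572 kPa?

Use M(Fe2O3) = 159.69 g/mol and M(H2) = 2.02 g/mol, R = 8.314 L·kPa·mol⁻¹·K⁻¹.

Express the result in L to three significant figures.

n(Fe2O3) = 1150 / 159.69 = 7.201 mol
n(H2) = 35.4 / 2.02 = 17.52 mol
For 7.201 mol Fe2O3, stoichiometry requires (3/1) × 7.201 = 21.60 mol H2; 17.52 mol is available, so H2 is limiting.
n(H2O) = (3/3) × 17.52 = 17.52 mol
V(H2O) = nRT/P = 17.52 × 8.314 × 1063.15 / 572 = 270.7 L

271 L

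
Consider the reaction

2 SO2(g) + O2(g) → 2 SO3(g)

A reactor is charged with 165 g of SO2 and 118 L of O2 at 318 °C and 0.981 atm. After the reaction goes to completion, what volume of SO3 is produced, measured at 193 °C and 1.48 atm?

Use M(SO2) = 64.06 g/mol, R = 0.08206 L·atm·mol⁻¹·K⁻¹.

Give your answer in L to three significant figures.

66.6 L

n(SO2) = 165 / 64.06 = 2.576 mol
n(O2) = PV/RT = (0.981 × 118) / (0.08206 × 591.15) = 2.386 mol
For 2.576 mol SO2, stoichiometry requires (1/2) × 2.576 = 1.288 mol O2; 2.386 mol is available, so SO2 is limiting.
n(SO3) = (2/2) × 2.576 = 2.576 mol
V(SO3) = nRT/P = 2.576 × 0.08206 × 466.15 / 1.48 = 66.58 L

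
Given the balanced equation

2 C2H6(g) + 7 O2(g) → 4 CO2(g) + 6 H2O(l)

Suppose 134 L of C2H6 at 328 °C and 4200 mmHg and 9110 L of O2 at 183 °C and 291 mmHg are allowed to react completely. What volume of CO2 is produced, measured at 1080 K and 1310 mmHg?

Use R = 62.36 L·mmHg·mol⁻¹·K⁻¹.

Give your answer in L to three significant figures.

n(C2H6) = PV/RT = (4200 × 134) / (62.36 × 601.15) = 15.01 mol
n(O2) = PV/RT = (291 × 9110) / (62.36 × 456.15) = 93.20 mol
For 15.01 mol C2H6, stoichiometry requires (7/2) × 15.01 = 52.53 mol O2; 93.20 mol is available, so C2H6 is limiting.
n(CO2) = (4/2) × 15.01 = 30.02 mol
V(CO2) = nRT/P = 30.02 × 62.36 × 1080 / 1310 = 1543 L

1540 L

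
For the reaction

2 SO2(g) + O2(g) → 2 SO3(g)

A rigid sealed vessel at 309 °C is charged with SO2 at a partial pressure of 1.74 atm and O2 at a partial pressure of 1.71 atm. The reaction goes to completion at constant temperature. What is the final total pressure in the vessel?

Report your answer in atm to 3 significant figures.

Because the vessel is rigid and T is held at 309 °C, work the stoichiometry in partial pressures (P_i = n_iRT/V).
P(O2) required for 1.74 atm of SO2 = (1/2) × 1.74 = 0.8700 atm; available 1.71 atm, so SO2 is limiting.
P(O2) remaining = 1.71 − (1/2) × 1.74 = 0.8400 atm
P(gaseous products) = (2)/2 × 1.74 = 1.740 atm
P_total at 309 °C = 0.8400 + 1.740 = 2.580 atm

2.58 atm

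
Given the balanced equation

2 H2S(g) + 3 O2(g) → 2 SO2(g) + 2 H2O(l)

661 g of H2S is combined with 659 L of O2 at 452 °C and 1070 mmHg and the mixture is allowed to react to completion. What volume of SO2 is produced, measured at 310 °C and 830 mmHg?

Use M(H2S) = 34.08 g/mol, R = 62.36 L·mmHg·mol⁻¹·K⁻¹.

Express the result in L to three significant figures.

n(H2S) = 661 / 34.08 = 19.40 mol
n(O2) = PV/RT = (1070 × 659) / (62.36 × 725.15) = 15.59 mol
For 19.40 mol H2S, stoichiometry requires (3/2) × 19.40 = 29.10 mol O2; 15.59 mol is available, so O2 is limiting.
n(SO2) = (2/3) × 15.59 = 10.39 mol
V(SO2) = nRT/P = 10.39 × 62.36 × 583.15 / 830 = 455.2 L

455 L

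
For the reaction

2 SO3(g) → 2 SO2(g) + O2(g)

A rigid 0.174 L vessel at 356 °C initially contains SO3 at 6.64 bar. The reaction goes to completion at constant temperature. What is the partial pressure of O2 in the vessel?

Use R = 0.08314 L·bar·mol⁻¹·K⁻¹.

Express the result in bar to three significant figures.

n(SO3)₀ = PV/RT = (6.64 × 0.174) / (0.08314 × 629.15) = 0.02209 mol
n(O2) = (1/2) × 0.02209 = 0.01104 mol
P(O2) = nRT/V = 0.01104 × 0.08314 × 629.15 / 0.174 = 3.319 bar

3.32 bar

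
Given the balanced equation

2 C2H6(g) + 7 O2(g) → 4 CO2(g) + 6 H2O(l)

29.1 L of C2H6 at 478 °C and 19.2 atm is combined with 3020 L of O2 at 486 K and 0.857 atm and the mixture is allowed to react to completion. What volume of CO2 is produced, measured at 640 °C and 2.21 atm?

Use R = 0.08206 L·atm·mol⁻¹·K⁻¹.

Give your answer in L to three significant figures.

615 L

n(C2H6) = PV/RT = (19.2 × 29.1) / (0.08206 × 751.15) = 9.064 mol
n(O2) = PV/RT = (0.857 × 3020) / (0.08206 × 486) = 64.90 mol
For 9.064 mol C2H6, stoichiometry requires (7/2) × 9.064 = 31.72 mol O2; 64.90 mol is available, so C2H6 is limiting.
n(CO2) = (4/2) × 9.064 = 18.13 mol
V(CO2) = nRT/P = 18.13 × 0.08206 × 913.15 / 2.21 = 614.7 L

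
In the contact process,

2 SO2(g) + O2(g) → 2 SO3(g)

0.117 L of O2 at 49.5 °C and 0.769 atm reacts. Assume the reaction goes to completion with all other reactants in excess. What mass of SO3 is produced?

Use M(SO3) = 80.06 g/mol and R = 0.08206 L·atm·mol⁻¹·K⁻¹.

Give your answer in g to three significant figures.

n(O2) = PV/RT = (0.769 × 0.117) / (0.08206 × 322.65) = 0.003398 mol
n(SO3) = (2/1) × 0.003398 = 0.006796 mol
m(SO3) = 0.006796 × 80.06 = 0.5441 g

0.544 g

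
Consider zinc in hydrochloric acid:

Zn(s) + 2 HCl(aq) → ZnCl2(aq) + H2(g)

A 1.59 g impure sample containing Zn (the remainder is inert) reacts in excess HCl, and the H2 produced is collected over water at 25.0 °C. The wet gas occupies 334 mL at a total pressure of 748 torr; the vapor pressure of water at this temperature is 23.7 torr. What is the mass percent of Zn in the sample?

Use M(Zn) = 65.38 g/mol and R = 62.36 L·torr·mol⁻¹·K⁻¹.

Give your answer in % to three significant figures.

P(H2) = 748 − 23.7 = 724.3 torr
n(H2) = PV/RT = (724.3 × 0.3340) / (62.36 × 298.15) = 0.01301 mol
n(Zn) = (1/1) × 0.01301 = 0.01301 mol
m(Zn) = 0.01301 × 65.38 = 0.8506 g
%Zn = 0.8506 / 1.59 × 100 = 53.50%

53.5 %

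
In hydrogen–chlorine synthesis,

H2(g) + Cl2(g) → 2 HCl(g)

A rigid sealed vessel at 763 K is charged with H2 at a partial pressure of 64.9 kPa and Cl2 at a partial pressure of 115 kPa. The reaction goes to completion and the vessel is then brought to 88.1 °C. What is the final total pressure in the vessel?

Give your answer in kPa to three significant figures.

85.2 kPa

At constant V, partial pressures at 763 K are proportional to moles, so apply stoichiometry directly to pressures.
P(Cl2) required for 64.9 kPa of H2 = (1/1) × 64.9 = 64.90 kPa; available 115 kPa, so H2 is limiting.
P(Cl2) remaining = 115 − (1/1) × 64.9 = 50.10 kPa
P(gaseous products) = (2)/1 × 64.9 = 129.8 kPa
P_total at 763 K = 50.10 + 129.8 = 179.9 kPa
Scaling to 88.1 °C: P = 179.9 × 361.25/763 = 85.18 kPa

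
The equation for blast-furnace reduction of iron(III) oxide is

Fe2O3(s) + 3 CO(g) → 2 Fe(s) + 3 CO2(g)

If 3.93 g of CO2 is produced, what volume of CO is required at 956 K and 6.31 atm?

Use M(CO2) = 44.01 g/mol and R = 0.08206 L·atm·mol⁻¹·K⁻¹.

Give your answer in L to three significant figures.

1.11 L

n(CO2) = 3.930 / 44.01 = 0.08930 mol
n(CO) = (3/3) × 0.08930 = 0.08930 mol
V = nRT/P = 0.08930 × 0.08206 × 956 / 6.31 = 1.110 L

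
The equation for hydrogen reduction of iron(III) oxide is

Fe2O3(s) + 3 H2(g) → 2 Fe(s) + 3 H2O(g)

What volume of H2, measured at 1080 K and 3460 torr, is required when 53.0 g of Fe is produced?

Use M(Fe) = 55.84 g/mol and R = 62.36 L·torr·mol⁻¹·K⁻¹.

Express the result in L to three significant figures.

27.7 L

n(Fe) = 53.00 / 55.84 = 0.9491 mol
n(H2) = (3/2) × 0.9491 = 1.424 mol
V = nRT/P = 1.424 × 62.36 × 1080 / 3460 = 27.72 L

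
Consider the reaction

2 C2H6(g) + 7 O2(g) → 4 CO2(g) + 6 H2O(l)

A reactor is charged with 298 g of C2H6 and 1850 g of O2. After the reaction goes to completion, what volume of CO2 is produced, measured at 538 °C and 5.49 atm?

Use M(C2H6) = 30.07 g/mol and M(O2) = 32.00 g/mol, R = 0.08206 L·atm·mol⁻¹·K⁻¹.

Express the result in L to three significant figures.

240 L

n(C2H6) = 298 / 30.07 = 9.910 mol
n(O2) = 1850 / 32.00 = 57.81 mol
For 9.910 mol C2H6, stoichiometry requires (7/2) × 9.910 = 34.69 mol O2; 57.81 mol is available, so C2H6 is limiting.
n(CO2) = (4/2) × 9.910 = 19.82 mol
V(CO2) = nRT/P = 19.82 × 0.08206 × 811.15 / 5.49 = 240.3 L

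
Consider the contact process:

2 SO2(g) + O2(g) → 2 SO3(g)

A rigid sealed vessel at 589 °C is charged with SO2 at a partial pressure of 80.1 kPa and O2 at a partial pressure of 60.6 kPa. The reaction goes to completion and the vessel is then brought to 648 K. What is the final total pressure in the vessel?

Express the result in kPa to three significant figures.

75.6 kPa

With V and T fixed, P_i ∝ n_i, so the mole ratios apply directly to partial pressures at 589 °C.
P(O2) required for 80.1 kPa of SO2 = (1/2) × 80.1 = 40.05 kPa; available 60.6 kPa, so SO2 is limiting.
P(O2) remaining = 60.6 − (1/2) × 80.1 = 20.55 kPa
P(gaseous products) = (2)/2 × 80.1 = 80.10 kPa
P_total at 589 °C = 20.55 + 80.10 = 100.6 kPa
Scaling to 648 K: P = 100.6 × 648/862.15 = 75.61 kPa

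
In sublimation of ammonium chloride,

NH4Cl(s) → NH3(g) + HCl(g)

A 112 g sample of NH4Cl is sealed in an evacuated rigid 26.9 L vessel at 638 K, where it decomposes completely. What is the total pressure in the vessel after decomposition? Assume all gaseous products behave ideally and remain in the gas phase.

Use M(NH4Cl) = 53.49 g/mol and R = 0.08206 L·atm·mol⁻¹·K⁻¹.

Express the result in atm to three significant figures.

n(NH4Cl) = 112 / 53.49 = 2.094 mol
n(gas produced) = (2/1) × 2.094 = 4.188 mol
P = nRT/V = 4.188 × 0.08206 × 638 / 26.9 = 8.151 atm

8.15 atm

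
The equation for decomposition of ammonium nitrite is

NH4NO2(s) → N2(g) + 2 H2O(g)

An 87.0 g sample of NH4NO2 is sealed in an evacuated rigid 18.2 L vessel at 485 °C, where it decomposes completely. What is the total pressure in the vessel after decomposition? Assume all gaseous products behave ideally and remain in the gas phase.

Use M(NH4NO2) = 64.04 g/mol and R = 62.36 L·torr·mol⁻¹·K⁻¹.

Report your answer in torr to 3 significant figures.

n(NH4NO2) = 87.0 / 64.04 = 1.359 mol
n(gas produced) = (3/1) × 1.359 = 4.077 mol
P = nRT/V = 4.077 × 62.36 × 758.15 / 18.2 = 10590 torr

10600 torr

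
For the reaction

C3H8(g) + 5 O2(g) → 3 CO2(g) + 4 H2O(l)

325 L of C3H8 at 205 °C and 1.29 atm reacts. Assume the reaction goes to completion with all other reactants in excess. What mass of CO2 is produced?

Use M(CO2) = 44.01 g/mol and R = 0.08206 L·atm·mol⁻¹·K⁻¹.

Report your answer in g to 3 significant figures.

1410 g

n(C3H8) = PV/RT = (1.29 × 325) / (0.08206 × 478.15) = 10.69 mol
n(CO2) = (3/1) × 10.69 = 32.07 mol
m(CO2) = 32.07 × 44.01 = 1411 g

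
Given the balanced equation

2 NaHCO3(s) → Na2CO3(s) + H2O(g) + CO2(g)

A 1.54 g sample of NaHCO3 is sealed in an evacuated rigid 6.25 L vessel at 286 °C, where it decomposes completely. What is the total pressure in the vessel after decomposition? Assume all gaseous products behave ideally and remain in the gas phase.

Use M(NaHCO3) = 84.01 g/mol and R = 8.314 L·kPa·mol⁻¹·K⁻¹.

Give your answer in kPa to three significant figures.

n(NaHCO3) = 1.54 / 84.01 = 0.01833 mol
n(gas produced) = (2/2) × 0.01833 = 0.01833 mol
P = nRT/V = 0.01833 × 8.314 × 559.15 / 6.25 = 13.63 kPa

13.6 kPa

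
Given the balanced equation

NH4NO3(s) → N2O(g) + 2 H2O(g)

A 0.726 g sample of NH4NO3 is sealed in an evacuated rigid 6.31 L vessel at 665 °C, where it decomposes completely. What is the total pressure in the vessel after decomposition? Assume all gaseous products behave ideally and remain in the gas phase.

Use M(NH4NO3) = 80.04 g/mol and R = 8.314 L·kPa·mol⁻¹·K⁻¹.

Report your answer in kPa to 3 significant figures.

33.6 kPa

n(NH4NO3) = 0.726 / 80.04 = 0.009070 mol
n(gas produced) = (3/1) × 0.009070 = 0.02721 mol
P = nRT/V = 0.02721 × 8.314 × 938.15 / 6.31 = 33.63 kPa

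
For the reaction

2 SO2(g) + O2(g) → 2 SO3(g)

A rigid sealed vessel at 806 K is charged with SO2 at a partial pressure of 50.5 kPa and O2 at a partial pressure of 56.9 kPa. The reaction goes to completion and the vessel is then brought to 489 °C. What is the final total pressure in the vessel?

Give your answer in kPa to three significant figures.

At constant V, partial pressures at 806 K are proportional to moles, so apply stoichiometry directly to pressures.
P(O2) required for 50.5 kPa of SO2 = (1/2) × 50.5 = 25.25 kPa; available 56.9 kPa, so SO2 is limiting.
P(O2) remaining = 56.9 − (1/2) × 50.5 = 31.65 kPa
P(gaseous products) = (2)/2 × 50.5 = 50.50 kPa
P_total at 806 K = 31.65 + 50.50 = 82.15 kPa
Scaling to 489 °C: P = 82.15 × 762.15/806 = 77.68 kPa

77.7 kPa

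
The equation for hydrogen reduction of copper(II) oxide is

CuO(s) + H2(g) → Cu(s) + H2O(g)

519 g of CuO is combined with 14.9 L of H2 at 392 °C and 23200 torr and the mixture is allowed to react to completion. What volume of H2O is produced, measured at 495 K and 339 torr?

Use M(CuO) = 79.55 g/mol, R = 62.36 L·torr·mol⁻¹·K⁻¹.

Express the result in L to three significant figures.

n(CuO) = 519 / 79.55 = 6.524 mol
n(H2) = PV/RT = (23200 × 14.9) / (62.36 × 665.15) = 8.334 mol
For 6.524 mol CuO, stoichiometry requires (1/1) × 6.524 = 6.524 mol H2; 8.334 mol is available, so CuO is limiting.
n(H2O) = (1/1) × 6.524 = 6.524 mol
V(H2O) = nRT/P = 6.524 × 62.36 × 495 / 339 = 594.1 L

594 L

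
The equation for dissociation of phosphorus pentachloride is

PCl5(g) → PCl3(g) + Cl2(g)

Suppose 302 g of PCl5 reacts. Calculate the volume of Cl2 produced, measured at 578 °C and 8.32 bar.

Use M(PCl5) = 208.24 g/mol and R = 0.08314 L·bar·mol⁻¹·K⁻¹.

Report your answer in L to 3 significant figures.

n(PCl5) = 302.0 / 208.24 = 1.450 mol
n(Cl2) = (1/1) × 1.450 = 1.450 mol
V = nRT/P = 1.450 × 0.08314 × 851.15 / 8.32 = 12.33 L

12.3 L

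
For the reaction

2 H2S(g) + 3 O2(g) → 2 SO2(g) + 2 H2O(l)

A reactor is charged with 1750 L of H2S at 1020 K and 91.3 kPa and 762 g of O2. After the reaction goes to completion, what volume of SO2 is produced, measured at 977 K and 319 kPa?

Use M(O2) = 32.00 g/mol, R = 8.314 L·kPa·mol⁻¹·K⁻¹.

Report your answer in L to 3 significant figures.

n(H2S) = PV/RT = (91.3 × 1750) / (8.314 × 1020) = 18.84 mol
n(O2) = 762 / 32.00 = 23.81 mol
For 18.84 mol H2S, stoichiometry requires (3/2) × 18.84 = 28.26 mol O2; 23.81 mol is available, so O2 is limiting.
n(SO2) = (2/3) × 23.81 = 15.87 mol
V(SO2) = nRT/P = 15.87 × 8.314 × 977 / 319 = 404.1 L

404 L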